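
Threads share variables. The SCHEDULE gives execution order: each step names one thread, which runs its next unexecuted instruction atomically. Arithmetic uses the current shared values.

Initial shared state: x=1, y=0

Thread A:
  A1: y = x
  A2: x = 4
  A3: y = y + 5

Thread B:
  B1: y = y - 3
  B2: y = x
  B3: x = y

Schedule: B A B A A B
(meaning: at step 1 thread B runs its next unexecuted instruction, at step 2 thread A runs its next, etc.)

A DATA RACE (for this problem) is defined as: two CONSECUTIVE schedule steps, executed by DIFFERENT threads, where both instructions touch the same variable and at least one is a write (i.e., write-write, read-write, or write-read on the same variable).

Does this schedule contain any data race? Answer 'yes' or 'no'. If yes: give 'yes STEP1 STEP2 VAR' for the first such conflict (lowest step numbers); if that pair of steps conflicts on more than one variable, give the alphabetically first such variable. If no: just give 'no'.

Steps 1,2: B(y = y - 3) vs A(y = x). RACE on y (W-W).
Steps 2,3: A(y = x) vs B(y = x). RACE on y (W-W).
Steps 3,4: B(y = x) vs A(x = 4). RACE on x (R-W).
Steps 4,5: same thread (A). No race.
Steps 5,6: A(y = y + 5) vs B(x = y). RACE on y (W-R).
First conflict at steps 1,2.

Answer: yes 1 2 y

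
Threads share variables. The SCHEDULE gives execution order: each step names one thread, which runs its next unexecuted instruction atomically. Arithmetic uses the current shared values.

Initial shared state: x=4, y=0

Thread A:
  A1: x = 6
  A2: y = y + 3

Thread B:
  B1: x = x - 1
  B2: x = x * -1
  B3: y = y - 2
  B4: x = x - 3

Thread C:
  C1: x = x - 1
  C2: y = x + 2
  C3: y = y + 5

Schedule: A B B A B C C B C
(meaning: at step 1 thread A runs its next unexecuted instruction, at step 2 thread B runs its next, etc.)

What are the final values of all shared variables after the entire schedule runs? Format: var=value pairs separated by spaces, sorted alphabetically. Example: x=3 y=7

Answer: x=-9 y=1

Derivation:
Step 1: thread A executes A1 (x = 6). Shared: x=6 y=0. PCs: A@1 B@0 C@0
Step 2: thread B executes B1 (x = x - 1). Shared: x=5 y=0. PCs: A@1 B@1 C@0
Step 3: thread B executes B2 (x = x * -1). Shared: x=-5 y=0. PCs: A@1 B@2 C@0
Step 4: thread A executes A2 (y = y + 3). Shared: x=-5 y=3. PCs: A@2 B@2 C@0
Step 5: thread B executes B3 (y = y - 2). Shared: x=-5 y=1. PCs: A@2 B@3 C@0
Step 6: thread C executes C1 (x = x - 1). Shared: x=-6 y=1. PCs: A@2 B@3 C@1
Step 7: thread C executes C2 (y = x + 2). Shared: x=-6 y=-4. PCs: A@2 B@3 C@2
Step 8: thread B executes B4 (x = x - 3). Shared: x=-9 y=-4. PCs: A@2 B@4 C@2
Step 9: thread C executes C3 (y = y + 5). Shared: x=-9 y=1. PCs: A@2 B@4 C@3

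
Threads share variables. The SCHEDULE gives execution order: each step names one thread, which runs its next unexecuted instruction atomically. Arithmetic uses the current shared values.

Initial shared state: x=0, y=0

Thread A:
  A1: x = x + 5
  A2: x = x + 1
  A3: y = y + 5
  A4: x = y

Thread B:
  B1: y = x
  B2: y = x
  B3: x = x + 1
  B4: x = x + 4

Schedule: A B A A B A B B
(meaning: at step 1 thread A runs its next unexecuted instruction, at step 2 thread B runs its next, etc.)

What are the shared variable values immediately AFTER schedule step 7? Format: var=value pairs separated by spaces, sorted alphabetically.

Answer: x=7 y=6

Derivation:
Step 1: thread A executes A1 (x = x + 5). Shared: x=5 y=0. PCs: A@1 B@0
Step 2: thread B executes B1 (y = x). Shared: x=5 y=5. PCs: A@1 B@1
Step 3: thread A executes A2 (x = x + 1). Shared: x=6 y=5. PCs: A@2 B@1
Step 4: thread A executes A3 (y = y + 5). Shared: x=6 y=10. PCs: A@3 B@1
Step 5: thread B executes B2 (y = x). Shared: x=6 y=6. PCs: A@3 B@2
Step 6: thread A executes A4 (x = y). Shared: x=6 y=6. PCs: A@4 B@2
Step 7: thread B executes B3 (x = x + 1). Shared: x=7 y=6. PCs: A@4 B@3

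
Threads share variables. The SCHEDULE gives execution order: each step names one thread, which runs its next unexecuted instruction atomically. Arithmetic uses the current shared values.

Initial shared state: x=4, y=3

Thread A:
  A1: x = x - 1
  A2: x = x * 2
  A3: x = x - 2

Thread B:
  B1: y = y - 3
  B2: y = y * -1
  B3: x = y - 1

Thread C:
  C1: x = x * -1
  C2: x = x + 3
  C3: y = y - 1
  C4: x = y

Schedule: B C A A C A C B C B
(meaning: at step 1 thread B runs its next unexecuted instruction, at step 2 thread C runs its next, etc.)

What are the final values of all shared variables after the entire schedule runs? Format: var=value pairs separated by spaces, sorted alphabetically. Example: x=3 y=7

Answer: x=0 y=1

Derivation:
Step 1: thread B executes B1 (y = y - 3). Shared: x=4 y=0. PCs: A@0 B@1 C@0
Step 2: thread C executes C1 (x = x * -1). Shared: x=-4 y=0. PCs: A@0 B@1 C@1
Step 3: thread A executes A1 (x = x - 1). Shared: x=-5 y=0. PCs: A@1 B@1 C@1
Step 4: thread A executes A2 (x = x * 2). Shared: x=-10 y=0. PCs: A@2 B@1 C@1
Step 5: thread C executes C2 (x = x + 3). Shared: x=-7 y=0. PCs: A@2 B@1 C@2
Step 6: thread A executes A3 (x = x - 2). Shared: x=-9 y=0. PCs: A@3 B@1 C@2
Step 7: thread C executes C3 (y = y - 1). Shared: x=-9 y=-1. PCs: A@3 B@1 C@3
Step 8: thread B executes B2 (y = y * -1). Shared: x=-9 y=1. PCs: A@3 B@2 C@3
Step 9: thread C executes C4 (x = y). Shared: x=1 y=1. PCs: A@3 B@2 C@4
Step 10: thread B executes B3 (x = y - 1). Shared: x=0 y=1. PCs: A@3 B@3 C@4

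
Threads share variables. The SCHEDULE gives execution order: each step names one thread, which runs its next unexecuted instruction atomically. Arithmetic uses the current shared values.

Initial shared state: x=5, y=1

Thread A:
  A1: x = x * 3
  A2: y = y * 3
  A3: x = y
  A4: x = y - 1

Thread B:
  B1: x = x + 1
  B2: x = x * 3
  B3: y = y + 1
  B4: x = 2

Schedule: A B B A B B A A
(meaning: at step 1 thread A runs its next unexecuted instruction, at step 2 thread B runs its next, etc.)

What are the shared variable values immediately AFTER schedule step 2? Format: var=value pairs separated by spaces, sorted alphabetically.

Step 1: thread A executes A1 (x = x * 3). Shared: x=15 y=1. PCs: A@1 B@0
Step 2: thread B executes B1 (x = x + 1). Shared: x=16 y=1. PCs: A@1 B@1

Answer: x=16 y=1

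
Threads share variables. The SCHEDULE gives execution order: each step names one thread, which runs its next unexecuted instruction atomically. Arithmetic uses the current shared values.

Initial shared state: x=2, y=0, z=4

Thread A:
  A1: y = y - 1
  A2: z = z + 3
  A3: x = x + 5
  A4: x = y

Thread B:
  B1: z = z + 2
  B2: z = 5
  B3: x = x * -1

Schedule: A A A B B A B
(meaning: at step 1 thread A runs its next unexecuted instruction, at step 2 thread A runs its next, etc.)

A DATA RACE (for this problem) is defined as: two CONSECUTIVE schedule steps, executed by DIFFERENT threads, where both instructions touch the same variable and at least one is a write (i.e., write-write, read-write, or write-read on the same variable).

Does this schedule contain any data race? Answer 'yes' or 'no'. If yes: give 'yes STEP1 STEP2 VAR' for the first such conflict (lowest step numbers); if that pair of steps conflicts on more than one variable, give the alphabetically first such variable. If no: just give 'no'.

Steps 1,2: same thread (A). No race.
Steps 2,3: same thread (A). No race.
Steps 3,4: A(r=x,w=x) vs B(r=z,w=z). No conflict.
Steps 4,5: same thread (B). No race.
Steps 5,6: B(r=-,w=z) vs A(r=y,w=x). No conflict.
Steps 6,7: A(x = y) vs B(x = x * -1). RACE on x (W-W).
First conflict at steps 6,7.

Answer: yes 6 7 x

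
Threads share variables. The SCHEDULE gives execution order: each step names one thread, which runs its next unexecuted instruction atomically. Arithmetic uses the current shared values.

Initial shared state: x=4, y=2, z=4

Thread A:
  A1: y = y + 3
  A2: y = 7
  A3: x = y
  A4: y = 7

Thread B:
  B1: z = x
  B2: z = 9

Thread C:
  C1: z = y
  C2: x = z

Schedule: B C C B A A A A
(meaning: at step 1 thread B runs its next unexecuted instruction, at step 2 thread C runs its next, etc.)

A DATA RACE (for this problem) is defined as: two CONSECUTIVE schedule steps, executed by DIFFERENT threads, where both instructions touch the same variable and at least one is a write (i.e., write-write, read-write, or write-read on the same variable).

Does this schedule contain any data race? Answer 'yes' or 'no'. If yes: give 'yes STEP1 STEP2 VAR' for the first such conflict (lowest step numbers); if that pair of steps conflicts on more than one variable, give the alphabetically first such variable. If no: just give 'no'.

Answer: yes 1 2 z

Derivation:
Steps 1,2: B(z = x) vs C(z = y). RACE on z (W-W).
Steps 2,3: same thread (C). No race.
Steps 3,4: C(x = z) vs B(z = 9). RACE on z (R-W).
Steps 4,5: B(r=-,w=z) vs A(r=y,w=y). No conflict.
Steps 5,6: same thread (A). No race.
Steps 6,7: same thread (A). No race.
Steps 7,8: same thread (A). No race.
First conflict at steps 1,2.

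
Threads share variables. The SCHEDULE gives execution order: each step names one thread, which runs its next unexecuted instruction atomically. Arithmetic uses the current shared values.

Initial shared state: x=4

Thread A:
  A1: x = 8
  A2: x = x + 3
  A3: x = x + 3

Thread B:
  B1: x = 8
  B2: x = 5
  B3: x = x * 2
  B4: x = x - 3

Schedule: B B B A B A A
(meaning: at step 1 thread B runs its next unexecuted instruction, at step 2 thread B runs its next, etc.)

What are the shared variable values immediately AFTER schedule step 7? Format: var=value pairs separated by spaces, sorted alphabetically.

Answer: x=11

Derivation:
Step 1: thread B executes B1 (x = 8). Shared: x=8. PCs: A@0 B@1
Step 2: thread B executes B2 (x = 5). Shared: x=5. PCs: A@0 B@2
Step 3: thread B executes B3 (x = x * 2). Shared: x=10. PCs: A@0 B@3
Step 4: thread A executes A1 (x = 8). Shared: x=8. PCs: A@1 B@3
Step 5: thread B executes B4 (x = x - 3). Shared: x=5. PCs: A@1 B@4
Step 6: thread A executes A2 (x = x + 3). Shared: x=8. PCs: A@2 B@4
Step 7: thread A executes A3 (x = x + 3). Shared: x=11. PCs: A@3 B@4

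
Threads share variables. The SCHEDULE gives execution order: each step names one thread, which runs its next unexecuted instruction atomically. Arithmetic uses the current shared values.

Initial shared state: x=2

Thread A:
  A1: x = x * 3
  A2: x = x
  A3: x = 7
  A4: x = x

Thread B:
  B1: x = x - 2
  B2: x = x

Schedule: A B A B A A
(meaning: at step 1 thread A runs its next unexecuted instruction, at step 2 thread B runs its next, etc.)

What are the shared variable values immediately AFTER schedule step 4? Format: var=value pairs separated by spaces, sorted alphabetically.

Step 1: thread A executes A1 (x = x * 3). Shared: x=6. PCs: A@1 B@0
Step 2: thread B executes B1 (x = x - 2). Shared: x=4. PCs: A@1 B@1
Step 3: thread A executes A2 (x = x). Shared: x=4. PCs: A@2 B@1
Step 4: thread B executes B2 (x = x). Shared: x=4. PCs: A@2 B@2

Answer: x=4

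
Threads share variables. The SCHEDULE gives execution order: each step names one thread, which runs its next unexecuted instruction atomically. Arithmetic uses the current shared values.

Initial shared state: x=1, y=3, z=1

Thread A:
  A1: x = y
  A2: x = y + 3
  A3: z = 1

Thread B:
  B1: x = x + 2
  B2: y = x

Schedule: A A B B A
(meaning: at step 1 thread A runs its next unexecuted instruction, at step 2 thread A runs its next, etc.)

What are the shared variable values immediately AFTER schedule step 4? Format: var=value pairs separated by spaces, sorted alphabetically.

Answer: x=8 y=8 z=1

Derivation:
Step 1: thread A executes A1 (x = y). Shared: x=3 y=3 z=1. PCs: A@1 B@0
Step 2: thread A executes A2 (x = y + 3). Shared: x=6 y=3 z=1. PCs: A@2 B@0
Step 3: thread B executes B1 (x = x + 2). Shared: x=8 y=3 z=1. PCs: A@2 B@1
Step 4: thread B executes B2 (y = x). Shared: x=8 y=8 z=1. PCs: A@2 B@2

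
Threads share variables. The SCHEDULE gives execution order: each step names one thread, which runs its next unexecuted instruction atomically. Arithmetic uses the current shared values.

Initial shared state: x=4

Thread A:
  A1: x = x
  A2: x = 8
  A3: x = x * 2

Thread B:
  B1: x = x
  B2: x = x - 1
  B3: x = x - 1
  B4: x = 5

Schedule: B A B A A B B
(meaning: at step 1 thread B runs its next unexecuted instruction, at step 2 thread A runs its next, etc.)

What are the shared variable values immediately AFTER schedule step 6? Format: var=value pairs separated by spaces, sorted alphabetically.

Answer: x=15

Derivation:
Step 1: thread B executes B1 (x = x). Shared: x=4. PCs: A@0 B@1
Step 2: thread A executes A1 (x = x). Shared: x=4. PCs: A@1 B@1
Step 3: thread B executes B2 (x = x - 1). Shared: x=3. PCs: A@1 B@2
Step 4: thread A executes A2 (x = 8). Shared: x=8. PCs: A@2 B@2
Step 5: thread A executes A3 (x = x * 2). Shared: x=16. PCs: A@3 B@2
Step 6: thread B executes B3 (x = x - 1). Shared: x=15. PCs: A@3 B@3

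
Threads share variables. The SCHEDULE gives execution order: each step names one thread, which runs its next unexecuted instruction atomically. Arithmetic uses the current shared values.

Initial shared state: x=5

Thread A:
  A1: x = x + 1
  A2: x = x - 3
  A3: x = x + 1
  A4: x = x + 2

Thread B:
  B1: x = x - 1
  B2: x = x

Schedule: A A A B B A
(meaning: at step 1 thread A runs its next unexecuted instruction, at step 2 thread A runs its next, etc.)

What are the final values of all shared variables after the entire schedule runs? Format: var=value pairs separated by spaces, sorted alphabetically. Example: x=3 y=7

Answer: x=5

Derivation:
Step 1: thread A executes A1 (x = x + 1). Shared: x=6. PCs: A@1 B@0
Step 2: thread A executes A2 (x = x - 3). Shared: x=3. PCs: A@2 B@0
Step 3: thread A executes A3 (x = x + 1). Shared: x=4. PCs: A@3 B@0
Step 4: thread B executes B1 (x = x - 1). Shared: x=3. PCs: A@3 B@1
Step 5: thread B executes B2 (x = x). Shared: x=3. PCs: A@3 B@2
Step 6: thread A executes A4 (x = x + 2). Shared: x=5. PCs: A@4 B@2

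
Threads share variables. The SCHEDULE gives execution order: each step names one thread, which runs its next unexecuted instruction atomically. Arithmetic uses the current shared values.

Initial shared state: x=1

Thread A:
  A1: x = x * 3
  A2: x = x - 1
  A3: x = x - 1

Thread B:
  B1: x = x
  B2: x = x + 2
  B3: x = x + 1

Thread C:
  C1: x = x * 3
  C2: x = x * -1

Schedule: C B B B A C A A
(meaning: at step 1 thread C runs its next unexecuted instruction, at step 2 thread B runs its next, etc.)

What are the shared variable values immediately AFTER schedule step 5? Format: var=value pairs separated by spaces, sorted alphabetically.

Step 1: thread C executes C1 (x = x * 3). Shared: x=3. PCs: A@0 B@0 C@1
Step 2: thread B executes B1 (x = x). Shared: x=3. PCs: A@0 B@1 C@1
Step 3: thread B executes B2 (x = x + 2). Shared: x=5. PCs: A@0 B@2 C@1
Step 4: thread B executes B3 (x = x + 1). Shared: x=6. PCs: A@0 B@3 C@1
Step 5: thread A executes A1 (x = x * 3). Shared: x=18. PCs: A@1 B@3 C@1

Answer: x=18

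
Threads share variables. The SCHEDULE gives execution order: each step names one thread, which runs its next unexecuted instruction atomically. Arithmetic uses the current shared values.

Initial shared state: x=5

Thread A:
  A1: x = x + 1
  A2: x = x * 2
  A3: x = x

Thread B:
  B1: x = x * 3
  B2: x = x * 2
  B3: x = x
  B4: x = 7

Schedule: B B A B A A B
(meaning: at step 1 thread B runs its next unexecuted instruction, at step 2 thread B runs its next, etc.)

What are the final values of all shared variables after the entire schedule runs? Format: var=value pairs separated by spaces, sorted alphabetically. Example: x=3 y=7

Answer: x=7

Derivation:
Step 1: thread B executes B1 (x = x * 3). Shared: x=15. PCs: A@0 B@1
Step 2: thread B executes B2 (x = x * 2). Shared: x=30. PCs: A@0 B@2
Step 3: thread A executes A1 (x = x + 1). Shared: x=31. PCs: A@1 B@2
Step 4: thread B executes B3 (x = x). Shared: x=31. PCs: A@1 B@3
Step 5: thread A executes A2 (x = x * 2). Shared: x=62. PCs: A@2 B@3
Step 6: thread A executes A3 (x = x). Shared: x=62. PCs: A@3 B@3
Step 7: thread B executes B4 (x = 7). Shared: x=7. PCs: A@3 B@4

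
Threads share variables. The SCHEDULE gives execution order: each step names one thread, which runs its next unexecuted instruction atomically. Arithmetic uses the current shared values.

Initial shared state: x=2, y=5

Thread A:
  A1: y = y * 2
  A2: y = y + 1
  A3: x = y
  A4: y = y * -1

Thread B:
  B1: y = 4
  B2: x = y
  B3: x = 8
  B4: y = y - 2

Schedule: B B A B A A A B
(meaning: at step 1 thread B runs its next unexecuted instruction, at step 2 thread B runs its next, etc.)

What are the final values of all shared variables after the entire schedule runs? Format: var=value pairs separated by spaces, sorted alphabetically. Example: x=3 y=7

Step 1: thread B executes B1 (y = 4). Shared: x=2 y=4. PCs: A@0 B@1
Step 2: thread B executes B2 (x = y). Shared: x=4 y=4. PCs: A@0 B@2
Step 3: thread A executes A1 (y = y * 2). Shared: x=4 y=8. PCs: A@1 B@2
Step 4: thread B executes B3 (x = 8). Shared: x=8 y=8. PCs: A@1 B@3
Step 5: thread A executes A2 (y = y + 1). Shared: x=8 y=9. PCs: A@2 B@3
Step 6: thread A executes A3 (x = y). Shared: x=9 y=9. PCs: A@3 B@3
Step 7: thread A executes A4 (y = y * -1). Shared: x=9 y=-9. PCs: A@4 B@3
Step 8: thread B executes B4 (y = y - 2). Shared: x=9 y=-11. PCs: A@4 B@4

Answer: x=9 y=-11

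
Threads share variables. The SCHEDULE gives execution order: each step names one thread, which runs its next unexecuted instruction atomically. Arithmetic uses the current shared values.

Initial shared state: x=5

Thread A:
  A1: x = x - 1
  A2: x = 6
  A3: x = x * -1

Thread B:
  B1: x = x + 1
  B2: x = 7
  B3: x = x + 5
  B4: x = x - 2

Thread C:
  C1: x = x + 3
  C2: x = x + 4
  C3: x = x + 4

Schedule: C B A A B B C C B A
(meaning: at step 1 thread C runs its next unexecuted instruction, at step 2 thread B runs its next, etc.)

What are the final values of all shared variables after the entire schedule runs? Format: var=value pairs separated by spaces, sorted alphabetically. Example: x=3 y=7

Step 1: thread C executes C1 (x = x + 3). Shared: x=8. PCs: A@0 B@0 C@1
Step 2: thread B executes B1 (x = x + 1). Shared: x=9. PCs: A@0 B@1 C@1
Step 3: thread A executes A1 (x = x - 1). Shared: x=8. PCs: A@1 B@1 C@1
Step 4: thread A executes A2 (x = 6). Shared: x=6. PCs: A@2 B@1 C@1
Step 5: thread B executes B2 (x = 7). Shared: x=7. PCs: A@2 B@2 C@1
Step 6: thread B executes B3 (x = x + 5). Shared: x=12. PCs: A@2 B@3 C@1
Step 7: thread C executes C2 (x = x + 4). Shared: x=16. PCs: A@2 B@3 C@2
Step 8: thread C executes C3 (x = x + 4). Shared: x=20. PCs: A@2 B@3 C@3
Step 9: thread B executes B4 (x = x - 2). Shared: x=18. PCs: A@2 B@4 C@3
Step 10: thread A executes A3 (x = x * -1). Shared: x=-18. PCs: A@3 B@4 C@3

Answer: x=-18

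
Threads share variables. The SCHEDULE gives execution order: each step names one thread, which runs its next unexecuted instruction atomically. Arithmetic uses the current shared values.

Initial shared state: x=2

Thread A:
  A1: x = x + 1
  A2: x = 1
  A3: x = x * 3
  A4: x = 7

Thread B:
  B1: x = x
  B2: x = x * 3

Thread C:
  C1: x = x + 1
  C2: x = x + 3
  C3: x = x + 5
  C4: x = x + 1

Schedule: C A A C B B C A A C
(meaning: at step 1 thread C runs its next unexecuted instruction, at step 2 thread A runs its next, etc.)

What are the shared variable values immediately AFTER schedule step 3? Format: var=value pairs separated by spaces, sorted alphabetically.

Answer: x=1

Derivation:
Step 1: thread C executes C1 (x = x + 1). Shared: x=3. PCs: A@0 B@0 C@1
Step 2: thread A executes A1 (x = x + 1). Shared: x=4. PCs: A@1 B@0 C@1
Step 3: thread A executes A2 (x = 1). Shared: x=1. PCs: A@2 B@0 C@1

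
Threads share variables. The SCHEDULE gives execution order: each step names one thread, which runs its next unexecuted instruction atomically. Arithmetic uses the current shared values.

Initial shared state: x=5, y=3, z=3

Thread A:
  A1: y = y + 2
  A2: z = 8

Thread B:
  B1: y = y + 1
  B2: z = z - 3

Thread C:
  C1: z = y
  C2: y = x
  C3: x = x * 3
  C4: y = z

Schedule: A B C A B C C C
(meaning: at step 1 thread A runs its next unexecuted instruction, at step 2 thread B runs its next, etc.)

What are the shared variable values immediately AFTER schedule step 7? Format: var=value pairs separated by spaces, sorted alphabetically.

Step 1: thread A executes A1 (y = y + 2). Shared: x=5 y=5 z=3. PCs: A@1 B@0 C@0
Step 2: thread B executes B1 (y = y + 1). Shared: x=5 y=6 z=3. PCs: A@1 B@1 C@0
Step 3: thread C executes C1 (z = y). Shared: x=5 y=6 z=6. PCs: A@1 B@1 C@1
Step 4: thread A executes A2 (z = 8). Shared: x=5 y=6 z=8. PCs: A@2 B@1 C@1
Step 5: thread B executes B2 (z = z - 3). Shared: x=5 y=6 z=5. PCs: A@2 B@2 C@1
Step 6: thread C executes C2 (y = x). Shared: x=5 y=5 z=5. PCs: A@2 B@2 C@2
Step 7: thread C executes C3 (x = x * 3). Shared: x=15 y=5 z=5. PCs: A@2 B@2 C@3

Answer: x=15 y=5 z=5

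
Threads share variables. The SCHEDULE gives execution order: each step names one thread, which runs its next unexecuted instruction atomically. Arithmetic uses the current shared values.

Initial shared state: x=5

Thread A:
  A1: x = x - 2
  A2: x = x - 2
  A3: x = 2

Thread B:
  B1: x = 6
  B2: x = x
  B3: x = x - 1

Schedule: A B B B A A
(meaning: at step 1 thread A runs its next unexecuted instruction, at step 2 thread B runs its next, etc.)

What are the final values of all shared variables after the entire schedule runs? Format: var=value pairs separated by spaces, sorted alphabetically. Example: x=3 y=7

Answer: x=2

Derivation:
Step 1: thread A executes A1 (x = x - 2). Shared: x=3. PCs: A@1 B@0
Step 2: thread B executes B1 (x = 6). Shared: x=6. PCs: A@1 B@1
Step 3: thread B executes B2 (x = x). Shared: x=6. PCs: A@1 B@2
Step 4: thread B executes B3 (x = x - 1). Shared: x=5. PCs: A@1 B@3
Step 5: thread A executes A2 (x = x - 2). Shared: x=3. PCs: A@2 B@3
Step 6: thread A executes A3 (x = 2). Shared: x=2. PCs: A@3 B@3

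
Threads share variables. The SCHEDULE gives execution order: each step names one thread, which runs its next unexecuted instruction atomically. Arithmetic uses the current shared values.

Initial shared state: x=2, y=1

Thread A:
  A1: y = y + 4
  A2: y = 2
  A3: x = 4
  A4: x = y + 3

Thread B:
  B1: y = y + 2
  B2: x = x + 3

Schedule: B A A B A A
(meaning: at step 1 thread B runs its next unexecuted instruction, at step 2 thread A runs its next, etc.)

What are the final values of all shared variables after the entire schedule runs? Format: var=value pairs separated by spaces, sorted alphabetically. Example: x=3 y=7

Step 1: thread B executes B1 (y = y + 2). Shared: x=2 y=3. PCs: A@0 B@1
Step 2: thread A executes A1 (y = y + 4). Shared: x=2 y=7. PCs: A@1 B@1
Step 3: thread A executes A2 (y = 2). Shared: x=2 y=2. PCs: A@2 B@1
Step 4: thread B executes B2 (x = x + 3). Shared: x=5 y=2. PCs: A@2 B@2
Step 5: thread A executes A3 (x = 4). Shared: x=4 y=2. PCs: A@3 B@2
Step 6: thread A executes A4 (x = y + 3). Shared: x=5 y=2. PCs: A@4 B@2

Answer: x=5 y=2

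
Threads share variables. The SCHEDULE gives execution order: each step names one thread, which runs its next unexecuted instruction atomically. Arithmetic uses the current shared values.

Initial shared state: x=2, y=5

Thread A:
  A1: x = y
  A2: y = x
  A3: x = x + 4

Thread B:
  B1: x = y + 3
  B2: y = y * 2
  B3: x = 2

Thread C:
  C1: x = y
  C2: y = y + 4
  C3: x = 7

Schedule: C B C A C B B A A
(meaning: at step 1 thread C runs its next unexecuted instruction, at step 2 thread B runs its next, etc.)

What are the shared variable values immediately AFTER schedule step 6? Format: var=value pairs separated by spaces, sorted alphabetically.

Answer: x=7 y=18

Derivation:
Step 1: thread C executes C1 (x = y). Shared: x=5 y=5. PCs: A@0 B@0 C@1
Step 2: thread B executes B1 (x = y + 3). Shared: x=8 y=5. PCs: A@0 B@1 C@1
Step 3: thread C executes C2 (y = y + 4). Shared: x=8 y=9. PCs: A@0 B@1 C@2
Step 4: thread A executes A1 (x = y). Shared: x=9 y=9. PCs: A@1 B@1 C@2
Step 5: thread C executes C3 (x = 7). Shared: x=7 y=9. PCs: A@1 B@1 C@3
Step 6: thread B executes B2 (y = y * 2). Shared: x=7 y=18. PCs: A@1 B@2 C@3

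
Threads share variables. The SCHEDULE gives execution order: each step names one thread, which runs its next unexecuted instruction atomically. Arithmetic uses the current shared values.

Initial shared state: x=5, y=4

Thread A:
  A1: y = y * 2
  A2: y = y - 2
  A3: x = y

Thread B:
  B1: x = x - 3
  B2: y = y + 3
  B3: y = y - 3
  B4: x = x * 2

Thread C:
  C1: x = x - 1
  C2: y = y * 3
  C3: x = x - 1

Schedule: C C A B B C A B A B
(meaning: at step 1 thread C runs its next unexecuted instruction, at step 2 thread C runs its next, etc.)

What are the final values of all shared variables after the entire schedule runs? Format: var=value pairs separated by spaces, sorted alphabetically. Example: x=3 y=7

Answer: x=44 y=22

Derivation:
Step 1: thread C executes C1 (x = x - 1). Shared: x=4 y=4. PCs: A@0 B@0 C@1
Step 2: thread C executes C2 (y = y * 3). Shared: x=4 y=12. PCs: A@0 B@0 C@2
Step 3: thread A executes A1 (y = y * 2). Shared: x=4 y=24. PCs: A@1 B@0 C@2
Step 4: thread B executes B1 (x = x - 3). Shared: x=1 y=24. PCs: A@1 B@1 C@2
Step 5: thread B executes B2 (y = y + 3). Shared: x=1 y=27. PCs: A@1 B@2 C@2
Step 6: thread C executes C3 (x = x - 1). Shared: x=0 y=27. PCs: A@1 B@2 C@3
Step 7: thread A executes A2 (y = y - 2). Shared: x=0 y=25. PCs: A@2 B@2 C@3
Step 8: thread B executes B3 (y = y - 3). Shared: x=0 y=22. PCs: A@2 B@3 C@3
Step 9: thread A executes A3 (x = y). Shared: x=22 y=22. PCs: A@3 B@3 C@3
Step 10: thread B executes B4 (x = x * 2). Shared: x=44 y=22. PCs: A@3 B@4 C@3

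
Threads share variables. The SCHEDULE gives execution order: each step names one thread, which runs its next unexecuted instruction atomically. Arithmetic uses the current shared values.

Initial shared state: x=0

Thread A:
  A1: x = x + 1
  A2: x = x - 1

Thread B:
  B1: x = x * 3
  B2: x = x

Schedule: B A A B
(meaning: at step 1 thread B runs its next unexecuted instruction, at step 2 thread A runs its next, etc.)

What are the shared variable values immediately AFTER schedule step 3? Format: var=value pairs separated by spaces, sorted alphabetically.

Answer: x=0

Derivation:
Step 1: thread B executes B1 (x = x * 3). Shared: x=0. PCs: A@0 B@1
Step 2: thread A executes A1 (x = x + 1). Shared: x=1. PCs: A@1 B@1
Step 3: thread A executes A2 (x = x - 1). Shared: x=0. PCs: A@2 B@1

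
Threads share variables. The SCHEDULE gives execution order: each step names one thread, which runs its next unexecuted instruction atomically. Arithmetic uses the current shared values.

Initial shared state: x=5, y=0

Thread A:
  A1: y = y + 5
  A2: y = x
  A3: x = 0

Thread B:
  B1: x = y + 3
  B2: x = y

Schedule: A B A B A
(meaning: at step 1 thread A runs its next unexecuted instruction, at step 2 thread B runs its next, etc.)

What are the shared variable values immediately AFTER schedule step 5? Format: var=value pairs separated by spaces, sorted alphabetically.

Answer: x=0 y=8

Derivation:
Step 1: thread A executes A1 (y = y + 5). Shared: x=5 y=5. PCs: A@1 B@0
Step 2: thread B executes B1 (x = y + 3). Shared: x=8 y=5. PCs: A@1 B@1
Step 3: thread A executes A2 (y = x). Shared: x=8 y=8. PCs: A@2 B@1
Step 4: thread B executes B2 (x = y). Shared: x=8 y=8. PCs: A@2 B@2
Step 5: thread A executes A3 (x = 0). Shared: x=0 y=8. PCs: A@3 B@2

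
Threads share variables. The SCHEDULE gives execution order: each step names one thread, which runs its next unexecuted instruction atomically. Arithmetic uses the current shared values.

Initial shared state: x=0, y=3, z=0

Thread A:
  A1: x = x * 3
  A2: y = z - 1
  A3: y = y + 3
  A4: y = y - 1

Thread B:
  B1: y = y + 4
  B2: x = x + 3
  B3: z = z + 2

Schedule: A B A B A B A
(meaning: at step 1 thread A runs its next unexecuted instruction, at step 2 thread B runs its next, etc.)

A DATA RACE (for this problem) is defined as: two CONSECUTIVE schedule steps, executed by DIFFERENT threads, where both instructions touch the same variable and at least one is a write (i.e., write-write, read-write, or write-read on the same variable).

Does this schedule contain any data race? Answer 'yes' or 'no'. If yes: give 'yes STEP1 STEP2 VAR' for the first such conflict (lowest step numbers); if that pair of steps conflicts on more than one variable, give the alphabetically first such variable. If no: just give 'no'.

Steps 1,2: A(r=x,w=x) vs B(r=y,w=y). No conflict.
Steps 2,3: B(y = y + 4) vs A(y = z - 1). RACE on y (W-W).
Steps 3,4: A(r=z,w=y) vs B(r=x,w=x). No conflict.
Steps 4,5: B(r=x,w=x) vs A(r=y,w=y). No conflict.
Steps 5,6: A(r=y,w=y) vs B(r=z,w=z). No conflict.
Steps 6,7: B(r=z,w=z) vs A(r=y,w=y). No conflict.
First conflict at steps 2,3.

Answer: yes 2 3 y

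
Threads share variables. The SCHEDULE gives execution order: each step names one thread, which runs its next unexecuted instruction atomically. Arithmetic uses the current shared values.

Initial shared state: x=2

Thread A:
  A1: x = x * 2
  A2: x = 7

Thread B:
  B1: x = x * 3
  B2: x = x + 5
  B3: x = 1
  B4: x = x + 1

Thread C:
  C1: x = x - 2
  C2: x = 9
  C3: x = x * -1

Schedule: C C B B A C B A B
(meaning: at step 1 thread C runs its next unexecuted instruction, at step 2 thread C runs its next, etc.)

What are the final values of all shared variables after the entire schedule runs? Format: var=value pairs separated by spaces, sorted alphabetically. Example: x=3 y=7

Step 1: thread C executes C1 (x = x - 2). Shared: x=0. PCs: A@0 B@0 C@1
Step 2: thread C executes C2 (x = 9). Shared: x=9. PCs: A@0 B@0 C@2
Step 3: thread B executes B1 (x = x * 3). Shared: x=27. PCs: A@0 B@1 C@2
Step 4: thread B executes B2 (x = x + 5). Shared: x=32. PCs: A@0 B@2 C@2
Step 5: thread A executes A1 (x = x * 2). Shared: x=64. PCs: A@1 B@2 C@2
Step 6: thread C executes C3 (x = x * -1). Shared: x=-64. PCs: A@1 B@2 C@3
Step 7: thread B executes B3 (x = 1). Shared: x=1. PCs: A@1 B@3 C@3
Step 8: thread A executes A2 (x = 7). Shared: x=7. PCs: A@2 B@3 C@3
Step 9: thread B executes B4 (x = x + 1). Shared: x=8. PCs: A@2 B@4 C@3

Answer: x=8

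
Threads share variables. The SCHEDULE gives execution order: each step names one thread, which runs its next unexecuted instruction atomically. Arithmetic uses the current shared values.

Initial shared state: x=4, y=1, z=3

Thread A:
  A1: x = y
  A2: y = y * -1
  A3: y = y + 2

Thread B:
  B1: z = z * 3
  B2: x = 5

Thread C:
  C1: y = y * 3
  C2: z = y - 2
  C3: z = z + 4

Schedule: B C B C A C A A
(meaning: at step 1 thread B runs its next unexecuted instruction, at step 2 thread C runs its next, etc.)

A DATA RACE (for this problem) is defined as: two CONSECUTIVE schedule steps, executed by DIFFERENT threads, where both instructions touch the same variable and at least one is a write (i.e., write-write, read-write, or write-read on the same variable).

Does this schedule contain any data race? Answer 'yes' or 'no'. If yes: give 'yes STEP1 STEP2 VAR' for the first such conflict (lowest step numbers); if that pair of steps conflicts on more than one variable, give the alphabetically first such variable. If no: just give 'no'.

Answer: no

Derivation:
Steps 1,2: B(r=z,w=z) vs C(r=y,w=y). No conflict.
Steps 2,3: C(r=y,w=y) vs B(r=-,w=x). No conflict.
Steps 3,4: B(r=-,w=x) vs C(r=y,w=z). No conflict.
Steps 4,5: C(r=y,w=z) vs A(r=y,w=x). No conflict.
Steps 5,6: A(r=y,w=x) vs C(r=z,w=z). No conflict.
Steps 6,7: C(r=z,w=z) vs A(r=y,w=y). No conflict.
Steps 7,8: same thread (A). No race.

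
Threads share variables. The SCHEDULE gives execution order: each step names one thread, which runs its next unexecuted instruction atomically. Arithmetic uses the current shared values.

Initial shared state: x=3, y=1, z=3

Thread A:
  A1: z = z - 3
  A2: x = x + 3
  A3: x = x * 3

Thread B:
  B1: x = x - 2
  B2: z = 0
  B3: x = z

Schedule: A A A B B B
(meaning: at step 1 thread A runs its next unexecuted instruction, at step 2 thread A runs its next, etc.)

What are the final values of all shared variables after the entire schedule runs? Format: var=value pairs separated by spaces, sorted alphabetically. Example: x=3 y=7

Step 1: thread A executes A1 (z = z - 3). Shared: x=3 y=1 z=0. PCs: A@1 B@0
Step 2: thread A executes A2 (x = x + 3). Shared: x=6 y=1 z=0. PCs: A@2 B@0
Step 3: thread A executes A3 (x = x * 3). Shared: x=18 y=1 z=0. PCs: A@3 B@0
Step 4: thread B executes B1 (x = x - 2). Shared: x=16 y=1 z=0. PCs: A@3 B@1
Step 5: thread B executes B2 (z = 0). Shared: x=16 y=1 z=0. PCs: A@3 B@2
Step 6: thread B executes B3 (x = z). Shared: x=0 y=1 z=0. PCs: A@3 B@3

Answer: x=0 y=1 z=0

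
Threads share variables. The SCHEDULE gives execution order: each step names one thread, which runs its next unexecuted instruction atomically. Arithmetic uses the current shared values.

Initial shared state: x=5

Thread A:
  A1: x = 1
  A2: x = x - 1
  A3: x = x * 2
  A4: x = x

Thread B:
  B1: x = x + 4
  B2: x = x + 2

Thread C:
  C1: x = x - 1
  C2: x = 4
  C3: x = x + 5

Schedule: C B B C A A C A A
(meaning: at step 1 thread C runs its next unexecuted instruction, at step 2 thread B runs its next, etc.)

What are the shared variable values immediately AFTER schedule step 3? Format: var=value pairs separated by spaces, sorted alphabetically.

Answer: x=10

Derivation:
Step 1: thread C executes C1 (x = x - 1). Shared: x=4. PCs: A@0 B@0 C@1
Step 2: thread B executes B1 (x = x + 4). Shared: x=8. PCs: A@0 B@1 C@1
Step 3: thread B executes B2 (x = x + 2). Shared: x=10. PCs: A@0 B@2 C@1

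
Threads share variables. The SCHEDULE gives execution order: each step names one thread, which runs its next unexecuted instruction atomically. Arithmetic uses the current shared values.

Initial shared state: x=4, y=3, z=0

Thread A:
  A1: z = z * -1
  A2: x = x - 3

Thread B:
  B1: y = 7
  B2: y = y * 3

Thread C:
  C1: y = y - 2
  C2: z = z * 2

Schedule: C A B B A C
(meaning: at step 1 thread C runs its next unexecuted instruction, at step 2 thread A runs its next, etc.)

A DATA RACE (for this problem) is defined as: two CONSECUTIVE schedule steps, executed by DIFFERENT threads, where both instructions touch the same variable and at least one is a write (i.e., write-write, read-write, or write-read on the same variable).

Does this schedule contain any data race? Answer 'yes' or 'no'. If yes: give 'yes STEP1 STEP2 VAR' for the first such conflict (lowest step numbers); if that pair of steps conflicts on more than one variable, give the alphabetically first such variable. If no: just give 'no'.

Answer: no

Derivation:
Steps 1,2: C(r=y,w=y) vs A(r=z,w=z). No conflict.
Steps 2,3: A(r=z,w=z) vs B(r=-,w=y). No conflict.
Steps 3,4: same thread (B). No race.
Steps 4,5: B(r=y,w=y) vs A(r=x,w=x). No conflict.
Steps 5,6: A(r=x,w=x) vs C(r=z,w=z). No conflict.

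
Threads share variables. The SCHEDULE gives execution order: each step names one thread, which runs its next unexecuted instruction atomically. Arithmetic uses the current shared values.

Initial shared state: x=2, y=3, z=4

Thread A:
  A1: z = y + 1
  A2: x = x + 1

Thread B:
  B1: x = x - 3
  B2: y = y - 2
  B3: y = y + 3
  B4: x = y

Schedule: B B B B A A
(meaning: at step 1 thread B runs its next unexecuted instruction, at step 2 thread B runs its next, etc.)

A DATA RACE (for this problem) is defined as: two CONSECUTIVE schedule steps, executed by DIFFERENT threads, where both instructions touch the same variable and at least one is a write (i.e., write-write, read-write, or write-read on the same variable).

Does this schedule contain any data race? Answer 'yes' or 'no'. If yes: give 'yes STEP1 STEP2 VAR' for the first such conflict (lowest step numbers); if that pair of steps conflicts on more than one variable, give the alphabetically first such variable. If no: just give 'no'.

Answer: no

Derivation:
Steps 1,2: same thread (B). No race.
Steps 2,3: same thread (B). No race.
Steps 3,4: same thread (B). No race.
Steps 4,5: B(r=y,w=x) vs A(r=y,w=z). No conflict.
Steps 5,6: same thread (A). No race.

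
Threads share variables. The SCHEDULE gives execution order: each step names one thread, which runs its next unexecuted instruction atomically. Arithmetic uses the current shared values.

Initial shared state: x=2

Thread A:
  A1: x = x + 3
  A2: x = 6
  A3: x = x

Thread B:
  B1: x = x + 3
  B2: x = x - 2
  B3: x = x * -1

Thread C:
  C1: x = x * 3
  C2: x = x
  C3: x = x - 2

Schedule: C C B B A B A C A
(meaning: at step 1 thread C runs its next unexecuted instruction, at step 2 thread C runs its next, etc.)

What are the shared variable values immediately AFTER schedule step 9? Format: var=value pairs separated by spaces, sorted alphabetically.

Answer: x=4

Derivation:
Step 1: thread C executes C1 (x = x * 3). Shared: x=6. PCs: A@0 B@0 C@1
Step 2: thread C executes C2 (x = x). Shared: x=6. PCs: A@0 B@0 C@2
Step 3: thread B executes B1 (x = x + 3). Shared: x=9. PCs: A@0 B@1 C@2
Step 4: thread B executes B2 (x = x - 2). Shared: x=7. PCs: A@0 B@2 C@2
Step 5: thread A executes A1 (x = x + 3). Shared: x=10. PCs: A@1 B@2 C@2
Step 6: thread B executes B3 (x = x * -1). Shared: x=-10. PCs: A@1 B@3 C@2
Step 7: thread A executes A2 (x = 6). Shared: x=6. PCs: A@2 B@3 C@2
Step 8: thread C executes C3 (x = x - 2). Shared: x=4. PCs: A@2 B@3 C@3
Step 9: thread A executes A3 (x = x). Shared: x=4. PCs: A@3 B@3 C@3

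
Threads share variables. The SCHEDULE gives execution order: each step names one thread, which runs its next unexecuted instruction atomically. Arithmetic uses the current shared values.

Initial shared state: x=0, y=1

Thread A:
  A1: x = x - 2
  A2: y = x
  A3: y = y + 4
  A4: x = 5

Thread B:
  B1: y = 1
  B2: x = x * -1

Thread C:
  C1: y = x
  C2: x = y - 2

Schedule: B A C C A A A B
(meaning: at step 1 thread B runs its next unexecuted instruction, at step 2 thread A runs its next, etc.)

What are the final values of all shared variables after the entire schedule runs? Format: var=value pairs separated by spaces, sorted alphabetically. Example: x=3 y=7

Step 1: thread B executes B1 (y = 1). Shared: x=0 y=1. PCs: A@0 B@1 C@0
Step 2: thread A executes A1 (x = x - 2). Shared: x=-2 y=1. PCs: A@1 B@1 C@0
Step 3: thread C executes C1 (y = x). Shared: x=-2 y=-2. PCs: A@1 B@1 C@1
Step 4: thread C executes C2 (x = y - 2). Shared: x=-4 y=-2. PCs: A@1 B@1 C@2
Step 5: thread A executes A2 (y = x). Shared: x=-4 y=-4. PCs: A@2 B@1 C@2
Step 6: thread A executes A3 (y = y + 4). Shared: x=-4 y=0. PCs: A@3 B@1 C@2
Step 7: thread A executes A4 (x = 5). Shared: x=5 y=0. PCs: A@4 B@1 C@2
Step 8: thread B executes B2 (x = x * -1). Shared: x=-5 y=0. PCs: A@4 B@2 C@2

Answer: x=-5 y=0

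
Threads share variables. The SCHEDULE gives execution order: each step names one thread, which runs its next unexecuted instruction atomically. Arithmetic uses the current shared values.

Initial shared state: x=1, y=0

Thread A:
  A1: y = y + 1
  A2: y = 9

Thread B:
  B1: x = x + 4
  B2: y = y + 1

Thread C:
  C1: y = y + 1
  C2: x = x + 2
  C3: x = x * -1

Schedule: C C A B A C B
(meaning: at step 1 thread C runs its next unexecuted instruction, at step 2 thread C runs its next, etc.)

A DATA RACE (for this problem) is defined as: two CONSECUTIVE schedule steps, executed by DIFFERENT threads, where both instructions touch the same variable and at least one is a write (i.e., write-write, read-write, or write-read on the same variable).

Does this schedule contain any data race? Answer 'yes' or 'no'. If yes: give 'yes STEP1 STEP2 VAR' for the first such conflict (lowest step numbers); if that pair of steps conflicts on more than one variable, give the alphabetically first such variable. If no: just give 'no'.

Answer: no

Derivation:
Steps 1,2: same thread (C). No race.
Steps 2,3: C(r=x,w=x) vs A(r=y,w=y). No conflict.
Steps 3,4: A(r=y,w=y) vs B(r=x,w=x). No conflict.
Steps 4,5: B(r=x,w=x) vs A(r=-,w=y). No conflict.
Steps 5,6: A(r=-,w=y) vs C(r=x,w=x). No conflict.
Steps 6,7: C(r=x,w=x) vs B(r=y,w=y). No conflict.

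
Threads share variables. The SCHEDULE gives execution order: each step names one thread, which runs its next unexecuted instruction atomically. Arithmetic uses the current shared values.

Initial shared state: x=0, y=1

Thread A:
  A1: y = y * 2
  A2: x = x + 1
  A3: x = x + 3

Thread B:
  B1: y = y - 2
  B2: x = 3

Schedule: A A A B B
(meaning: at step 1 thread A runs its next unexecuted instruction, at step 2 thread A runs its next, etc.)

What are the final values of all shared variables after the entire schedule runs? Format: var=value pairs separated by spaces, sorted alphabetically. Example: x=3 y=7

Answer: x=3 y=0

Derivation:
Step 1: thread A executes A1 (y = y * 2). Shared: x=0 y=2. PCs: A@1 B@0
Step 2: thread A executes A2 (x = x + 1). Shared: x=1 y=2. PCs: A@2 B@0
Step 3: thread A executes A3 (x = x + 3). Shared: x=4 y=2. PCs: A@3 B@0
Step 4: thread B executes B1 (y = y - 2). Shared: x=4 y=0. PCs: A@3 B@1
Step 5: thread B executes B2 (x = 3). Shared: x=3 y=0. PCs: A@3 B@2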